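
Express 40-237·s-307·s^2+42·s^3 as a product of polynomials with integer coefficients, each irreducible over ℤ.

(6·s+5)·(7·s-1)·(s-8)

By the rational root theorem, s = 8 is a root, giving the factor (s-8) and quotient 42·s^2+29·s-5.
The remaining quadratic factors as (6·s+5)(7·s-1).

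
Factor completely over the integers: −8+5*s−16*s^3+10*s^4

Group as (10*s^4+5*s) + (−16*s^3−8) = 5*s*(2*s^3+1) − 8*(2*s^3+1).
Both groups share the factor (2*s^3+1).

(5*s−8)*(2*s^3+1)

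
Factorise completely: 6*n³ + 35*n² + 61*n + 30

Trying the rational-root candidates, n = −5/6 is a root, so (6*n + 5) is a factor; dividing leaves n² + 5*n + 6.
The remaining quadratic factors as (n + 2)(n + 3).

(6*n + 5)*(n + 2)*(n + 3)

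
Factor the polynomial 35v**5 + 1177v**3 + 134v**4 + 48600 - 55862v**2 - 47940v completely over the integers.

(5v - 3)(7v + 10)(v - 10)(v**2 + 13v + 162)

Trying the rational-root candidates, v = 10 is a root, giving the factor (v - 10) and quotient 35v**4 + 484v**3 + 6017v**2 + 4308v - 4860.
Then v = 3/5 is a root, giving the factor (5v - 3) and quotient 7v**3 + 101v**2 + 1264v + 1620.
Continuing, v = -10/7 is a root, giving the factor (7v + 10) and quotient v**2 + 13v + 162.
The quadratic v**2 + 13v + 162 has discriminant -479 < 0 and is irreducible over ℤ.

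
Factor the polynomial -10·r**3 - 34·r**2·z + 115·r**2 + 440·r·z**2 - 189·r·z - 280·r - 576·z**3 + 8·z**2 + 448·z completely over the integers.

-(2·r - 8·z - 7)·(5·r - 8·z)·(r + 9·z - 8)

Group: r·(-10·r**2 + 56·r·z + 35·r - 64·z**2 - 56·z) + (9·z - 8)·(-10·r**2 + 56·r·z + 35·r - 64·z**2 - 56·z); both groups contain (-10·r**2 + 56·r·z + 35·r - 64·z**2 - 56·z), so (r + 9·z - 8) is a factor with cofactor -10·r**2 + 56·r·z + 35·r - 64·z**2 - 56·z.
The cofactor groups again: -10·r**2 + 56·r·z + 35·r - 64·z**2 - 56·z = -5·r·(2·r - 8·z - 7) + 8·z·(2·r - 8·z - 7); both groups contain (2·r - 8·z - 7), giving -(5·r - 8·z)·(2·r - 8·z - 7).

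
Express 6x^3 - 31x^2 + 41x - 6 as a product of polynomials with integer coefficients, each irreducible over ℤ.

(6x - 1)(x - 2)(x - 3)

Among the possible rational roots, x = 1/6 is a root, so (6x - 1) divides it; the quotient is x^2 - 5x + 6.
The remaining quadratic factors as (x - 3)(x - 2).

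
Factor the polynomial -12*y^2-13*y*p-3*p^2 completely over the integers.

-(4*y+3*p)*(3*y+p)

Group: -4*y*(3*y+p) - 3*p*(3*y+p); both groups contain (3*y+p).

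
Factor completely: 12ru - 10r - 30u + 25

Group as (12ru - 10r) + (-30u + 25) = 2r(6u - 5) - 5(6u - 5).
Both groups share the factor (6u - 5).

(2r - 5)(6u - 5)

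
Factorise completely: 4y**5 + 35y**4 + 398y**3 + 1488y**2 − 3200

By the rational root theorem, y = 5/4 is a root, giving the factor (4y − 5) and quotient y**4 + 10y**3 + 112y**2 + 512y + 640.
Next, y = −4 is a root, giving the factor (y + 4) and quotient y**3 + 6y**2 + 88y + 160.
Then y = −2 is a root, so (y + 2) is a factor; dividing leaves y**2 + 4y + 80.
The quadratic y**2 + 4y + 80 has discriminant −304 < 0 and is irreducible over ℤ.

(4y − 5)(y + 2)(y + 4)(y**2 + 4y + 80)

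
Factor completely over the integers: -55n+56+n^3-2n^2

(n+7)(n-1)(n-8)

Trying the rational-root candidates, n = 8 is a root, giving the factor (n-8) and quotient n^2+6n-7.
The remaining quadratic factors as (n-1)(n+7).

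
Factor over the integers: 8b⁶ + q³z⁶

Recognize a sum of cubes with the parts qz² and 2b².

(2b² + qz²)(4b⁴ - 2b²qz² + q²z⁴)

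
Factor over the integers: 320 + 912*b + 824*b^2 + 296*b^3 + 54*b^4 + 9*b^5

Among the possible rational roots, b = -2/3 is a root, so (3*b + 2) is a factor; dividing leaves 3*b^4 + 16*b^3 + 88*b^2 + 216*b + 160.
Continuing, b = -2 is a root, giving the factor (b + 2) and quotient 3*b^3 + 10*b^2 + 68*b + 80.
Then b = -4/3 is a root, so (3*b + 4) divides it; the quotient is b^2 + 2*b + 20.
The quadratic b^2 + 2*b + 20 has discriminant -76 < 0 and is irreducible over ℤ.

(3*b + 2)*(3*b + 4)*(b + 2)*(b^2 + 2*b + 20)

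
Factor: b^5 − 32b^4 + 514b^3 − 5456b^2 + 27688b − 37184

Testing divisors of the constant over divisors of the leading coefficient, b = 2 is a root, so (b − 2) is a factor; dividing leaves b^4 − 30b^3 + 454b^2 − 4548b + 18592.
Then b = 8 is a root, giving the factor (b − 8) and quotient b^3 − 22b^2 + 278b − 2324.
Continuing, b = 14 is a root, giving the factor (b − 14) and quotient b^2 − 8b + 166.
The quadratic b^2 − 8b + 166 has discriminant −600 < 0 and is irreducible over ℤ.

(b − 14)(b − 2)(b − 8)(b^2 − 8b + 166)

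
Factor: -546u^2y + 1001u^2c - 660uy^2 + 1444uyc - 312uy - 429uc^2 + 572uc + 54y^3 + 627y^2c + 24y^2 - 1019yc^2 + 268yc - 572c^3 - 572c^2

-(6y - 11c)(13u - y - 13c)(7u + 9y + 4c + 4)

Group: 13u(-42uy + 77uc - 54y^2 + 75yc - 24y + 44c^2 + 44c) + (-y - 13c)(-42uy + 77uc - 54y^2 + 75yc - 24y + 44c^2 + 44c); both groups contain (-42uy + 77uc - 54y^2 + 75yc - 24y + 44c^2 + 44c), so (13u - y - 13c) is a factor with cofactor -42uy + 77uc - 54y^2 + 75yc - 24y + 44c^2 + 44c.
The cofactor groups again: -42uy + 77uc - 54y^2 + 75yc - 24y + 44c^2 + 44c = -7u(6y - 11c) + (-9y - 4c - 4)(6y - 11c); both groups contain (6y - 11c), giving -(7u + 9y + 4c + 4)(6y - 11c).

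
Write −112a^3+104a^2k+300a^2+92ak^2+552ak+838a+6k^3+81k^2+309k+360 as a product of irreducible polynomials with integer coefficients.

−(14a+k+8)(2a−3k−9)(4a+2k+5)

Group: 4a(−28a^2+40ak+110a+3k^2+33k+72) + (2k+5)(−28a^2+40ak+110a+3k^2+33k+72); both groups contain (−28a^2+40ak+110a+3k^2+33k+72), so (4a+2k+5) is a factor with cofactor −28a^2+40ak+110a+3k^2+33k+72.
The cofactor groups again: −28a^2+40ak+110a+3k^2+33k+72 = −2a(14a+k+8) + (3k+9)(14a+k+8); both groups contain (14a+k+8), giving −(2a−3k−9)(14a+k+8).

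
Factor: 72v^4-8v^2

Factor out 8v^2, leaving 9v^2-1, which is a difference of two squares.

8v^2(3v+1)(3v-1)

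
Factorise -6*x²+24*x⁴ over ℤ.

6*x²*(2*x+1)*(2*x-1)

Every term has a factor of 6*x². Then 4*x²-1 = (2*x)² − (1)².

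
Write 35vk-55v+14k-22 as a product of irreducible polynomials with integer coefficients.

Group as (35vk-55v) + (14k-22) = 5v(7k-11) + 2(7k-11).
Both groups share the factor (7k-11).

(5v+2)(7k-11)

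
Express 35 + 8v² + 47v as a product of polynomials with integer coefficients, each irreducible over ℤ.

Need a pair with product 8·35 = 280 and sum 47: that's 7 and 40.
Split the middle term: 8v² + 7v + 40v + 35 = v(8v + 7) + 5(8v + 7).

(8v + 7)(v + 5)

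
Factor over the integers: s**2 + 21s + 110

(s + 10)(s + 11)

Two integers with product 110 and sum 21 are 11 and 10.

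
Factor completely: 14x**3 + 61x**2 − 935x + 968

(2x − 11)(7x − 8)(x + 11)

Testing divisors of the constant over divisors of the leading coefficient, x = 8/7 is a root, giving the factor (7x − 8) and quotient 2x**2 + 11x − 121.
The remaining quadratic factors as (2x − 11)(x + 11).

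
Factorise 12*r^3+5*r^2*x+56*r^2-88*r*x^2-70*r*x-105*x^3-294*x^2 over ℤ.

(3*r+5*x+14)*(4*r+7*x)*(r-3*x)

Group: 3*r*(4*r^2-5*r*x-21*x^2) + (5*x+14)*(4*r^2-5*r*x-21*x^2); both groups contain (4*r^2-5*r*x-21*x^2), so (3*r+5*x+14) is a factor with cofactor 4*r^2-5*r*x-21*x^2.
The cofactor groups again: 4*r^2-5*r*x-21*x^2 = r*(4*r+7*x) - 3*x*(4*r+7*x); both groups contain (4*r+7*x), giving (r-3*x)*(4*r+7*x).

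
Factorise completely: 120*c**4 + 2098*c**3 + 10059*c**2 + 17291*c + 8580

By the rational root theorem, c = −5/6 is a root, giving the factor (6*c + 5) and quotient 20*c**3 + 333*c**2 + 1399*c + 1716.
Then c = −13/4 is a root, giving the factor (4*c + 13) and quotient 5*c**2 + 67*c + 132.
The remaining quadratic factors as (c + 11)(5*c + 12).

(4*c + 13)*(5*c + 12)*(6*c + 5)*(c + 11)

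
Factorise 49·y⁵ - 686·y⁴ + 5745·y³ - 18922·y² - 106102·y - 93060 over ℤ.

Trying the rational-root candidates, y = -11/7 is a root, giving the factor (7·y + 11) and quotient 7·y⁴ - 109·y³ + 992·y² - 4262·y - 8460.
Continuing, y = 9 is a root, giving the factor (y - 9) and quotient 7·y³ - 46·y² + 578·y + 940.
Continuing, y = -10/7 is a root, so (7·y + 10) divides it; the quotient is y² - 8·y + 94.
The quadratic y² - 8·y + 94 has discriminant -312 < 0 and is irreducible over ℤ.

(7·y + 10)·(7·y + 11)·(y - 9)·(y² - 8·y + 94)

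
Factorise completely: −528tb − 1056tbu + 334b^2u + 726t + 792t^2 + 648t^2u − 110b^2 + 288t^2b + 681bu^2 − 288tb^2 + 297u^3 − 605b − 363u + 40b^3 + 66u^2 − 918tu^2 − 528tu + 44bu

Group: 4b(72t^2 − 72tb − 102tu + 66t + 10b^2 + 61bu − 55b + 33u^2 − 33u) + (9u + 11)(72t^2 − 72tb − 102tu + 66t + 10b^2 + 61bu − 55b + 33u^2 − 33u); both groups contain (72t^2 − 72tb − 102tu + 66t + 10b^2 + 61bu − 55b + 33u^2 − 33u), so (4b + 9u + 11) is a factor with cofactor 72t^2 − 72tb − 102tu + 66t + 10b^2 + 61bu − 55b + 33u^2 − 33u.
The cofactor groups again: 72t^2 − 72tb − 102tu + 66t + 10b^2 + 61bu − 55b + 33u^2 − 33u = 12t(6t − 5b − 3u) + (−2b − 11u + 11)(6t − 5b − 3u); both groups contain (6t − 5b − 3u), giving (12t − 2b − 11u + 11)(6t − 5b − 3u).

(12t − 2b − 11u + 11)(6t − 5b − 3u)(4b + 9u + 11)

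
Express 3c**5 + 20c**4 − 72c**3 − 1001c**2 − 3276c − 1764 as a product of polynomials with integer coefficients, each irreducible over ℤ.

Among the possible rational roots, c = −6 is a root, giving the factor (c + 6) and quotient 3c**4 + 2c**3 − 84c**2 − 497c − 294.
Continuing, c = 7 is a root, so (c − 7) is a factor; dividing leaves 3c**3 + 23c**2 + 77c + 42.
Next, c = −2/3 is a root, so (3c + 2) divides it; the quotient is c**2 + 7c + 21.
The quadratic c**2 + 7c + 21 has discriminant −35 < 0 and is irreducible over ℤ.

(3c + 2)(c + 6)(c − 7)(c**2 + 7c + 21)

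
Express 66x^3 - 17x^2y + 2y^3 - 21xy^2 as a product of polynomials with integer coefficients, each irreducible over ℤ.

Group: 3x(22x^2 + 9xy - y^2) - 2y(22x^2 + 9xy - y^2); both groups contain (22x^2 + 9xy - y^2), so (3x - 2y) is a factor with cofactor 22x^2 + 9xy - y^2.
The cofactor groups again: 22x^2 + 9xy - y^2 = 2x(11x - y) + y(11x - y); both groups contain (11x - y), giving (2x + y)(11x - y).

(11x - y)(2x + y)(3x - 2y)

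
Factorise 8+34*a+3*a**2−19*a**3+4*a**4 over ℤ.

(4*a+1)*(a+1)*(a−2)*(a−4)

Trying the rational-root candidates, a = 4 is a root, giving the factor (a−4) and quotient 4*a**3−3*a**2−9*a−2.
Next, a = 2 is a root, so (a−2) divides it; the quotient is 4*a**2+5*a+1.
The remaining quadratic factors as (4*a+1)(a+1).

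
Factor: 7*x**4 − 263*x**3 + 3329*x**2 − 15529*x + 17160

(7*x − 11)*(x − 13)*(x − 15)*(x − 8)

Testing divisors of the constant over divisors of the leading coefficient, x = 13 is a root, so (x − 13) divides it; the quotient is 7*x**3 − 172*x**2 + 1093*x − 1320.
Continuing, x = 11/7 is a root, so (7*x − 11) is a factor; dividing leaves x**2 − 23*x + 120.
The remaining quadratic factors as (x − 8)(x − 15).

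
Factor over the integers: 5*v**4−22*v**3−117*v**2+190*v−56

(5*v−2)*(v+4)*(v−1)*(v−7)

Testing divisors of the constant over divisors of the leading coefficient, v = 7 is a root, so (v−7) is a factor; dividing leaves 5*v**3+13*v**2−26*v+8.
Then v = −4 is a root, giving the factor (v+4) and quotient 5*v**2−7*v+2.
The remaining quadratic factors as (5*v−2)(v−1).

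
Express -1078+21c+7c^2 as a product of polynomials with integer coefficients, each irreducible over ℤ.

7(c+14)(c-11)

Pull out the common factor 7, then factor the remaining trinomial.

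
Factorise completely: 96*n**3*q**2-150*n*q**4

Pull out the common factor 6*n*q**2; 16*n**2-25*q**2 is a difference of squares.

6*n*q**2*(4*n+5*q)*(4*n-5*q)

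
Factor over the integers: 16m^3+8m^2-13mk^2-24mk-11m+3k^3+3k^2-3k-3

(4m-3k-3)(4m-k+1)(m+k+1)

Group: 4m(4m^2+3mk+5m-k^2+1) + (-3k-3)(4m^2+3mk+5m-k^2+1); both groups contain (4m^2+3mk+5m-k^2+1), so (4m-3k-3) is a factor with cofactor 4m^2+3mk+5m-k^2+1.
The cofactor groups again: 4m^2+3mk+5m-k^2+1 = m(4m-k+1) + (k+1)(4m-k+1); both groups contain (4m-k+1), giving (m+k+1)(4m-k+1).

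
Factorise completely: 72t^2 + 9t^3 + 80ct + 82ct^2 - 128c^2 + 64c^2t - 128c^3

-(2c + t)(8c + t + 8)(8c - 9t)

Group: 2c(-64c^2 + 64ct - 64c + 9t^2 + 72t) + t(-64c^2 + 64ct - 64c + 9t^2 + 72t); both groups contain (-64c^2 + 64ct - 64c + 9t^2 + 72t), so (2c + t) is a factor with cofactor -64c^2 + 64ct - 64c + 9t^2 + 72t.
The cofactor groups again: -64c^2 + 64ct - 64c + 9t^2 + 72t = -8c(8c + t + 8) + 9t(8c + t + 8); both groups contain (8c + t + 8), giving -(8c - 9t)(8c + t + 8).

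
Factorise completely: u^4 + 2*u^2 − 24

Substitute w = u^2 to get a quadratic in w, then factor.
u^2 − 4 is a difference of squares.
u^2 + 6 is irreducible over ℤ (always positive, so no real roots).

(u + 2)*(u − 2)*(u^2 + 6)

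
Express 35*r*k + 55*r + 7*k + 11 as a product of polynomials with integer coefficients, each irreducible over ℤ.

(5*r + 1)*(7*k + 11)

Group as (35*r*k + 55*r) + (7*k + 11) = 5*r*(7*k + 11) + (7*k + 11).
Both groups share the factor (7*k + 11).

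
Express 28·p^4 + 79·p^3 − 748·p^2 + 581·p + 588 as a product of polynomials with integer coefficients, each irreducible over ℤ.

(4·p − 7)·(7·p + 4)·(p + 7)·(p − 3)

Among the possible rational roots, p = 7/4 is a root, so (4·p − 7) divides it; the quotient is 7·p^3 + 32·p^2 − 131·p − 84.
Next, p = −4/7 is a root, so (7·p + 4) is a factor; dividing leaves p^2 + 4·p − 21.
The remaining quadratic factors as (p + 7)(p − 3).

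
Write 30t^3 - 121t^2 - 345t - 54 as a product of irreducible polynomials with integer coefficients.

Trying the rational-root candidates, t = 6 is a root, so (t - 6) is a factor; dividing leaves 30t^2 + 59t + 9.
The remaining quadratic factors as (5t + 9)(6t + 1).

(5t + 9)(6t + 1)(t - 6)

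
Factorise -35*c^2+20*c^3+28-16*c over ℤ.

Group as (20*c^3-16*c) + (-35*c^2+28) = 4*c*(5*c^2-4) - 7*(5*c^2-4).
Both groups share the factor (5*c^2-4).

(4*c-7)*(5*c^2-4)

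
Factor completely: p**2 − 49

(p + 7)*(p − 7)

Two integers with product −49 and sum 0 are 7 and −7.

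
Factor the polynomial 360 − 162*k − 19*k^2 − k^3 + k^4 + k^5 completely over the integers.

Testing divisors of the constant over divisors of the leading coefficient, k = −4 is a root, so (k + 4) is a factor; dividing leaves k^4 − 3*k^3 + 11*k^2 − 63*k + 90.
Then k = 2 is a root, so (k − 2) is a factor; dividing leaves k^3 − k^2 + 9*k − 45.
Continuing, k = 3 is a root, giving the factor (k − 3) and quotient k^2 + 2*k + 15.
The quadratic k^2 + 2*k + 15 has discriminant −56 < 0 and is irreducible over ℤ.

(k + 4)*(k − 2)*(k − 3)*(k^2 + 2*k + 15)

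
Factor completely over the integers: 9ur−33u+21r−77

(3r−11)(3u+7)

Group as (9ur−33u) + (21r−77) = 3u(3r−11) + 7(3r−11).
Both groups share the factor (3r−11).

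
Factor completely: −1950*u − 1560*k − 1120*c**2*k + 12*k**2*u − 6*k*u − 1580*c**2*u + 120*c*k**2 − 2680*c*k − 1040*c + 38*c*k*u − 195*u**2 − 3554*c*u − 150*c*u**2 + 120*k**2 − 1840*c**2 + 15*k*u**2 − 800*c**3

−(10*c + u + 10)*(10*c − k + 13)*(8*c + 12*k + 15*u)

Group: 10*c*(−80*c**2 − 112*c*k − 150*c*u − 104*c + 12*k**2 + 15*k*u − 156*k − 195*u) + (u + 10)*(−80*c**2 − 112*c*k − 150*c*u − 104*c + 12*k**2 + 15*k*u − 156*k − 195*u); both groups contain (−80*c**2 − 112*c*k − 150*c*u − 104*c + 12*k**2 + 15*k*u − 156*k − 195*u), so (10*c + u + 10) is a factor with cofactor −80*c**2 − 112*c*k − 150*c*u − 104*c + 12*k**2 + 15*k*u − 156*k − 195*u.
The cofactor groups again: −80*c**2 − 112*c*k − 150*c*u − 104*c + 12*k**2 + 15*k*u − 156*k − 195*u = −8*c*(10*c − k + 13) + (−12*k − 15*u)*(10*c − k + 13); both groups contain (10*c − k + 13), giving −(8*c + 12*k + 15*u)*(10*c − k + 13).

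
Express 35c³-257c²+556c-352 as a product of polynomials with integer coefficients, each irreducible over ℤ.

(5c-11)(7c-8)(c-4)

Among the possible rational roots, c = 4 is a root, so (c-4) is a factor; dividing leaves 35c²-117c+88.
The remaining quadratic factors as (5c-11)(7c-8).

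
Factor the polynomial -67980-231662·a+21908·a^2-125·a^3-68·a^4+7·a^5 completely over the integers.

Trying the rational-root candidates, a = 11 is a root, so (a-11) divides it; the quotient is 7·a^4+9·a^3-26·a^2+21622·a+6180.
Then a = -15 is a root, so (a+15) is a factor; dividing leaves 7·a^3-96·a^2+1414·a+412.
Continuing, a = -2/7 is a root, so (7·a+2) is a factor; dividing leaves a^2-14·a+206.
The quadratic a^2-14·a+206 has discriminant -628 < 0 and is irreducible over ℤ.

(7·a+2)·(a+15)·(a-11)·(a^2-14·a+206)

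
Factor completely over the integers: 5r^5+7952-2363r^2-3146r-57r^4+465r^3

By the rational root theorem, r = 7/5 is a root, so (5r-7) is a factor; dividing leaves r^4-10r^3+79r^2-362r-1136.
Then r = 8 is a root, giving the factor (r-8) and quotient r^3-2r^2+63r+142.
Next, r = -2 is a root, so (r+2) is a factor; dividing leaves r^2-4r+71.
The quadratic r^2-4r+71 has discriminant -268 < 0 and is irreducible over ℤ.

(5r-7)(r+2)(r-8)(r^2-4r+71)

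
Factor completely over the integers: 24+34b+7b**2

Need a pair with product 7·24 = 168 and sum 34: that's 28 and 6.
Split the middle term: 7b**2+28b + 6b+24 = 7b(b+4) + 6(b+4).

(7b+6)(b+4)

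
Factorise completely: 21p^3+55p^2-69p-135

Trying the rational-root candidates, p = 5/3 is a root, giving the factor (3p-5) and quotient 7p^2+30p+27.
The remaining quadratic factors as (p+3)(7p+9).

(3p-5)(7p+9)(p+3)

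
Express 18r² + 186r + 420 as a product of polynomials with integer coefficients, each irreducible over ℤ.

6(3r + 10)(r + 7)

Pull out the common factor 6, then factor the remaining trinomial.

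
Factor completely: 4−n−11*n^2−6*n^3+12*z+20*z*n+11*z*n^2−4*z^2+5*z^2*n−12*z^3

−(3*z−2*n+1)*(4*z−3*n−4)*(z+n+1)

Group: z*(−12*z^2+17*z*n+8*z−6*n^2−5*n+4) + (n+1)*(−12*z^2+17*z*n+8*z−6*n^2−5*n+4); both groups contain (−12*z^2+17*z*n+8*z−6*n^2−5*n+4), so (z+n+1) is a factor with cofactor −12*z^2+17*z*n+8*z−6*n^2−5*n+4.
The cofactor groups again: −12*z^2+17*z*n+8*z−6*n^2−5*n+4 = −3*z*(4*z−3*n−4) + (2*n−1)*(4*z−3*n−4); both groups contain (4*z−3*n−4), giving −(3*z−2*n+1)*(4*z−3*n−4).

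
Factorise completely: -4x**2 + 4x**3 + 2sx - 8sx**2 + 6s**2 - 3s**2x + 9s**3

(3s - 2x)(3s - 2x + 2)(s + x)

Group: s(9s**2 - 12sx + 6s + 4x**2 - 4x) + x(9s**2 - 12sx + 6s + 4x**2 - 4x); both groups contain (9s**2 - 12sx + 6s + 4x**2 - 4x), so (s + x) is a factor with cofactor 9s**2 - 12sx + 6s + 4x**2 - 4x.
The cofactor groups again: 9s**2 - 12sx + 6s + 4x**2 - 4x = 3s(3s - 2x + 2) - 2x(3s - 2x + 2); both groups contain (3s - 2x + 2), giving (3s - 2x)(3s - 2x + 2).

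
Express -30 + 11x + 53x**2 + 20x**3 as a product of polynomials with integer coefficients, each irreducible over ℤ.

(4x + 5)(5x - 3)(x + 2)

By the rational root theorem, x = -2 is a root, so (x + 2) is a factor; dividing leaves 20x**2 + 13x - 15.
The remaining quadratic factors as (4x + 5)(5x - 3).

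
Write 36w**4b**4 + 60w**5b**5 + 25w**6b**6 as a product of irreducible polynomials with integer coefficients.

Pull out the common factor w**4b**4, leaving 25w**2b**2 + 60wb + 36.
Recognize a perfect-square trinomial with the parts 5wb and 6.

b**4w**4(5wb + 6)**2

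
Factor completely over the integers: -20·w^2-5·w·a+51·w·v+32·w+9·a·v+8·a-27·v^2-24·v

Group: -5·w·(4·w+a-3·v) + (9·v+8)·(4·w+a-3·v); both groups contain (4·w+a-3·v).

-(5·w-9·v-8)·(4·w+a-3·v)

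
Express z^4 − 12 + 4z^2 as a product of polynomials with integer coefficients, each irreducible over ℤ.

Substitute u = z^2 to get a quadratic in u, then factor.
z^2 − 2 is irreducible over ℤ (2 is not a perfect square).
z^2 + 6 is irreducible over ℤ (always positive, so no real roots).

(z^2 + 6)(z^2 − 2)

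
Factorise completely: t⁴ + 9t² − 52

Substitute u = t² to get a quadratic in u, then factor.
t² − 4 is a difference of squares.
t² + 13 is irreducible over ℤ (always positive, so no real roots).

(t + 2)(t − 2)(t² + 13)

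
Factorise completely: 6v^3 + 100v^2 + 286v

2v(3v + 11)(v + 13)

Pull out the common factor 2v, then factor the remaining trinomial.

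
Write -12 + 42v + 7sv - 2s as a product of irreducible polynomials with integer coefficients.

Group as (7sv - 2s) + (42v - 12) = s(7v - 2) + 6(7v - 2).
Both groups share the factor (7v - 2).

(7v - 2)(s + 6)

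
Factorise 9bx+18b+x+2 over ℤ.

Group as (9bx+18b) + (x+2) = 9b(x+2) + (x+2).
Both groups share the factor (x+2).

(9b+1)(x+2)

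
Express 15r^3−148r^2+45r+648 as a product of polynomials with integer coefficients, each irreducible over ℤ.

(3r−8)(5r+9)(r−9)

Among the possible rational roots, r = 9 is a root, so (r−9) divides it; the quotient is 15r^2−13r−72.
The remaining quadratic factors as (5r+9)(3r−8).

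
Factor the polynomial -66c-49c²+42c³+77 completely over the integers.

Group as (42c³-66c) + (-49c²+77) = 6c(7c²-11) - 7(7c²-11).
Both groups share the factor (7c²-11).

(6c-7)(7c²-11)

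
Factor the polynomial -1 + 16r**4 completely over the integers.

(2r + 1)(2r - 1)(4r**2 + 1)

(2r)⁴ − (1)⁴ = ((2r)² − (1)²)((2r)² + (1)²); the first factor splits again, the second (4r**2 + 1) is irreducible.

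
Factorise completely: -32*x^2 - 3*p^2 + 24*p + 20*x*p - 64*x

-(8*x - 3*p)*(4*x - p + 8)

Group: -4*x*(8*x - 3*p) + (p - 8)*(8*x - 3*p); both groups contain (8*x - 3*p).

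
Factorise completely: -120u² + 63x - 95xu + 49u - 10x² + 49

Group: -x(10x + 15u + 7) + (-8u + 7)(10x + 15u + 7); both groups contain (10x + 15u + 7).

-(10x + 15u + 7)(x + 8u - 7)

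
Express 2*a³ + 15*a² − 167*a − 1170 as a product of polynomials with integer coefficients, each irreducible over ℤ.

(2*a + 13)*(a + 10)*(a − 9)

By the rational root theorem, a = −10 is a root, giving the factor (a + 10) and quotient 2*a² − 5*a − 117.
The remaining quadratic factors as (2*a + 13)(a − 9).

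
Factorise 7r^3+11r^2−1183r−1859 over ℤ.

(7r+11)(r+13)(r−13)

By the rational root theorem, r = −11/7 is a root, so (7r+11) divides it; the quotient is r^2−169.
The remaining quadratic factors as (r+13)(r−13).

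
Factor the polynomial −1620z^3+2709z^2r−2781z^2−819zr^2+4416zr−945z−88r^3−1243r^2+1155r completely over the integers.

Group: 15z(−108z^2+123zr−135z+11r^2+165r) + (−8r+7)(−108z^2+123zr−135z+11r^2+165r); both groups contain (−108z^2+123zr−135z+11r^2+165r), so (15z−8r+7) is a factor with cofactor −108z^2+123zr−135z+11r^2+165r.
The cofactor groups again: −108z^2+123zr−135z+11r^2+165r = −9z(12z+r+15) + 11r(12z+r+15); both groups contain (12z+r+15), giving −(9z−11r)(12z+r+15).

−(9z−11r)(15z−8r+7)(12z+r+15)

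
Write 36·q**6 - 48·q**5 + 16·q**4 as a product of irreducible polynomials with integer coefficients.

Pull out the common factor 4·q**4, leaving 9·q**2 - 12·q + 4.
Recognize a perfect-square trinomial with the parts 3·q and 2.

4·q**4·(3·q - 2)**2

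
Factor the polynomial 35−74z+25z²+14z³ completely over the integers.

(2z+7)(7z−5)(z−1)

By the rational root theorem, z = 1 is a root, so (z−1) is a factor; dividing leaves 14z²+39z−35.
The remaining quadratic factors as (7z−5)(2z+7).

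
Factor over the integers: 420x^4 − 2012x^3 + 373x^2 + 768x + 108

Trying the rational-root candidates, x = 9/2 is a root, so (2x − 9) is a factor; dividing leaves 210x^3 − 61x^2 − 88x − 12.
Next, x = 6/7 is a root, giving the factor (7x − 6) and quotient 30x^2 + 17x + 2.
The remaining quadratic factors as (5x + 2)(6x + 1).

(2x − 9)(5x + 2)(6x + 1)(7x − 6)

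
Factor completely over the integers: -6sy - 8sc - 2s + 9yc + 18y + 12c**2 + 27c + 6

Group: -3y(2s - 3c - 6) + (-4c - 1)(2s - 3c - 6); both groups contain (2s - 3c - 6).

-(2s - 3c - 6)(3y + 4c + 1)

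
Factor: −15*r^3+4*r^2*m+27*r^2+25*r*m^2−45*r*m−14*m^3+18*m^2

−(3*r−2*m)*(r−m)*(5*r+7*m−9)

Group: 3*r*(−5*r^2−2*r*m+9*r+7*m^2−9*m) − 2*m*(−5*r^2−2*r*m+9*r+7*m^2−9*m); both groups contain (−5*r^2−2*r*m+9*r+7*m^2−9*m), so (3*r−2*m) is a factor with cofactor −5*r^2−2*r*m+9*r+7*m^2−9*m.
The cofactor groups again: −5*r^2−2*r*m+9*r+7*m^2−9*m = −5*r*(r−m) + (−7*m+9)*(r−m); both groups contain (r−m), giving −(5*r+7*m−9)*(r−m).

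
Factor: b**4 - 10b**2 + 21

Substitute u = b**2 to get a quadratic in u, then factor.
b**2 - 7 is irreducible over ℤ (7 is not a perfect square).
b**2 - 3 is irreducible over ℤ (3 is not a perfect square).

(b**2 - 3)(b**2 - 7)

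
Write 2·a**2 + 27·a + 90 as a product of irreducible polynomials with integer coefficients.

(2·a + 15)·(a + 6)

Need a pair with product 2·90 = 180 and sum 27: that's 15 and 12.
Split the middle term: 2·a**2 + 15·a + 12·a + 90 = a·(2·a + 15) + 6·(2·a + 15).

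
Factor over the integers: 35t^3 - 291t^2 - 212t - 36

Trying the rational-root candidates, t = 9 is a root, so (t - 9) divides it; the quotient is 35t^2 + 24t + 4.
The remaining quadratic factors as (5t + 2)(7t + 2).

(5t + 2)(7t + 2)(t - 9)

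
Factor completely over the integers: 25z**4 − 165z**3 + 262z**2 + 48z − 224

By the rational root theorem, z = 4 is a root, so (z − 4) is a factor; dividing leaves 25z**3 − 65z**2 + 2z + 56.
Continuing, z = 2 is a root, so (z − 2) divides it; the quotient is 25z**2 − 15z − 28.
The remaining quadratic factors as (5z − 7)(5z + 4).

(5z + 4)(5z − 7)(z − 2)(z − 4)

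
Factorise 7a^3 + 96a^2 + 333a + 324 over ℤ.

(7a + 12)(a + 3)(a + 9)

Among the possible rational roots, a = -12/7 is a root, so (7a + 12) is a factor; dividing leaves a^2 + 12a + 27.
The remaining quadratic factors as (a + 3)(a + 9).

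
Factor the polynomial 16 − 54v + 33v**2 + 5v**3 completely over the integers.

(5v − 2)(v + 8)(v − 1)

Testing divisors of the constant over divisors of the leading coefficient, v = 1 is a root, so (v − 1) divides it; the quotient is 5v**2 + 38v − 16.
The remaining quadratic factors as (5v − 2)(v + 8).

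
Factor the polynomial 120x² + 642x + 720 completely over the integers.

Pull out the common factor 6, then factor the remaining trinomial.

6(4x + 15)(5x + 8)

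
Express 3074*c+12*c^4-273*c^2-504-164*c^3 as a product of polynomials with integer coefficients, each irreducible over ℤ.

Trying the rational-root candidates, c = -9/2 is a root, so (2*c+9) divides it; the quotient is 6*c^3-109*c^2+354*c-56.
Continuing, c = 14 is a root, so (c-14) divides it; the quotient is 6*c^2-25*c+4.
The remaining quadratic factors as (6*c-1)(c-4).

(2*c+9)*(6*c-1)*(c-14)*(c-4)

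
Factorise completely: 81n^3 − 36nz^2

Factor out 9n, leaving 9n^2 − 4z^2, which is a difference of two squares.

9n(3n + 2z)(3n − 2z)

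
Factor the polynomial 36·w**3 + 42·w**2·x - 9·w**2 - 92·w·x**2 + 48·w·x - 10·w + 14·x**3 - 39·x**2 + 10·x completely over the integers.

Group: 12·w·(3·w**2 + 4·w·x - 2·w - 7·x**2 + 2·x) + (-2·x + 5)·(3·w**2 + 4·w·x - 2·w - 7·x**2 + 2·x); both groups contain (3·w**2 + 4·w·x - 2·w - 7·x**2 + 2·x), so (12·w - 2·x + 5) is a factor with cofactor 3·w**2 + 4·w·x - 2·w - 7·x**2 + 2·x.
The cofactor groups again: 3·w**2 + 4·w·x - 2·w - 7·x**2 + 2·x = w·(3·w + 7·x - 2) - x·(3·w + 7·x - 2); both groups contain (3·w + 7·x - 2), giving (w - x)·(3·w + 7·x - 2).

(12·w - 2·x + 5)·(3·w + 7·x - 2)·(w - x)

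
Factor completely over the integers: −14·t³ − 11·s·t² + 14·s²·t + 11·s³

(11·s + 14·t)·(s + t)·(s − t)

Group: s·(11·s² + 25·s·t + 14·t²) − t·(11·s² + 25·s·t + 14·t²); both groups contain (11·s² + 25·s·t + 14·t²), so (s − t) is a factor with cofactor 11·s² + 25·s·t + 14·t².
The cofactor groups again: 11·s² + 25·s·t + 14·t² = 11·s·(s + t) + 14·t·(s + t); both groups contain (s + t), giving (11·s + 14·t)·(s + t).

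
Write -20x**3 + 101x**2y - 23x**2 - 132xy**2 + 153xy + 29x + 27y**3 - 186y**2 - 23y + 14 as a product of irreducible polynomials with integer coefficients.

Group: 4x(-5x**2 + 24xy + 3x - 27y**2 - 3y + 2) + (-y + 7)(-5x**2 + 24xy + 3x - 27y**2 - 3y + 2); both groups contain (-5x**2 + 24xy + 3x - 27y**2 - 3y + 2), so (4x - y + 7) is a factor with cofactor -5x**2 + 24xy + 3x - 27y**2 - 3y + 2.
The cofactor groups again: -5x**2 + 24xy + 3x - 27y**2 - 3y + 2 = -x(5x - 9y + 2) + (3y + 1)(5x - 9y + 2); both groups contain (5x - 9y + 2), giving -(x - 3y - 1)(5x - 9y + 2).

-(4x - y + 7)(5x - 9y + 2)(x - 3y - 1)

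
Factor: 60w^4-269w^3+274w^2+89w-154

Trying the rational-root candidates, w = -2/3 is a root, giving the factor (3w+2) and quotient 20w^3-103w^2+160w-77.
Next, w = 1 is a root, so (w-1) is a factor; dividing leaves 20w^2-83w+77.
The remaining quadratic factors as (4w-11)(5w-7).

(3w+2)(4w-11)(5w-7)(w-1)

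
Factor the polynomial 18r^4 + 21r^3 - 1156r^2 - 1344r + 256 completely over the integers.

Testing divisors of the constant over divisors of the leading coefficient, r = -8 is a root, so (r + 8) divides it; the quotient is 18r^3 - 123r^2 - 172r + 32.
Continuing, r = -4/3 is a root, so (3r + 4) is a factor; dividing leaves 6r^2 - 49r + 8.
The remaining quadratic factors as (6r - 1)(r - 8).

(3r + 4)(6r - 1)(r + 8)(r - 8)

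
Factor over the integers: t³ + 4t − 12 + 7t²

Among the possible rational roots, t = −6 is a root, giving the factor (t + 6) and quotient t² + t − 2.
The remaining quadratic factors as (t − 1)(t + 2).

(t + 2)(t + 6)(t − 1)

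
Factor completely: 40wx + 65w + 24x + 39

Group as (40wx + 65w) + (24x + 39) = 5w(8x + 13) + 3(8x + 13).
Both groups share the factor (8x + 13).

(5w + 3)(8x + 13)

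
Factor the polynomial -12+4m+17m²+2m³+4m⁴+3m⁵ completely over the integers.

Among the possible rational roots, m = -2 is a root, so (m+2) divides it; the quotient is 3m⁴-2m³+6m²+5m-6.
Next, m = -1 is a root, so (m+1) is a factor; dividing leaves 3m³-5m²+11m-6.
Continuing, m = 2/3 is a root, so (3m-2) is a factor; dividing leaves m²-m+3.
The quadratic m²-m+3 has discriminant -11 < 0 and is irreducible over ℤ.

(3m-2)(m+1)(m+2)(m²-m+3)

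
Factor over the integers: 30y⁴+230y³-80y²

Pull out the common factor 10y², then factor the remaining trinomial.

10y²(3y-1)(y+8)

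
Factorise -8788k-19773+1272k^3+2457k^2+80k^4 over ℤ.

(4k+13)(4k+9)(5k-13)(k+13)

By the rational root theorem, k = 13/5 is a root, so (5k-13) divides it; the quotient is 16k^3+296k^2+1261k+1521.
Continuing, k = -9/4 is a root, giving the factor (4k+9) and quotient 4k^2+65k+169.
The remaining quadratic factors as (k+13)(4k+13).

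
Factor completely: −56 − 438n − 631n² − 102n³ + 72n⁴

Testing divisors of the constant over divisors of the leading coefficient, n = −7/4 is a root, so (4n + 7) is a factor; dividing leaves 18n³ − 57n² − 58n − 8.
Continuing, n = 4 is a root, so (n − 4) is a factor; dividing leaves 18n² + 15n + 2.
The remaining quadratic factors as (3n + 2)(6n + 1).

(3n + 2)(4n + 7)(6n + 1)(n − 4)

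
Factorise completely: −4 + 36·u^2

4·(3·u + 1)·(3·u − 1)

Every term has a factor of 4. Then 9·u^2 − 1 = (3·u)² − (1)².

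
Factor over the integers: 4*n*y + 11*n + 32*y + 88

Group as (4*n*y + 11*n) + (32*y + 88) = n*(4*y + 11) + 8*(4*y + 11).
Both groups share the factor (4*y + 11).

(4*y + 11)*(n + 8)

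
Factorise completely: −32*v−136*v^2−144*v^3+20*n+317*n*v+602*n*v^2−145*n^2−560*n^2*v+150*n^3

(5*n−8*v)*(5*n−9*v−4)*(6*n−2*v−1)

Group: 6*n*(25*n^2−85*n*v−20*n+72*v^2+32*v) + (−2*v−1)*(25*n^2−85*n*v−20*n+72*v^2+32*v); both groups contain (25*n^2−85*n*v−20*n+72*v^2+32*v), so (6*n−2*v−1) is a factor with cofactor 25*n^2−85*n*v−20*n+72*v^2+32*v.
The cofactor groups again: 25*n^2−85*n*v−20*n+72*v^2+32*v = 5*n*(5*n−9*v−4) − 8*v*(5*n−9*v−4); both groups contain (5*n−9*v−4), giving (5*n−8*v)*(5*n−9*v−4).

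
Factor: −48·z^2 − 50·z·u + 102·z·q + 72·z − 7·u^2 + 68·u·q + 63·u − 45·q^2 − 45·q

−(8·z + 7·u − 5·q)·(6·z + u − 9·q − 9)

Group: −6·z·(8·z + 7·u − 5·q) + (−u + 9·q + 9)·(8·z + 7·u − 5·q); both groups contain (8·z + 7·u − 5·q).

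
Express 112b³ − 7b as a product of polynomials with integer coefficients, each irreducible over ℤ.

Every term has a factor of 7b. Then 16b² − 1 = (4b)² − (1)².

7b(4b + 1)(4b − 1)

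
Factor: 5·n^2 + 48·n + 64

(5·n + 8)·(n + 8)

Need a pair with product 5·64 = 320 and sum 48: that's 40 and 8.
Split the middle term: 5·n^2 + 40·n + 8·n + 64 = 5·n·(n + 8) + 8·(n + 8).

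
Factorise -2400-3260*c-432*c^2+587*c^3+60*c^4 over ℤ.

(3*c-8)*(4*c+5)*(5*c+6)*(c+10)

Among the possible rational roots, c = -10 is a root, so (c+10) is a factor; dividing leaves 60*c^3-13*c^2-302*c-240.
Next, c = -6/5 is a root, so (5*c+6) is a factor; dividing leaves 12*c^2-17*c-40.
The remaining quadratic factors as (4*c+5)(3*c-8).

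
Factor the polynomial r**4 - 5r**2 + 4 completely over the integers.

(r + 1)(r + 2)(r - 1)(r - 2)

Substitute u = r**2 to get a quadratic in u, then factor.
r**2 - 1 is a difference of squares.
r**2 - 4 is a difference of squares.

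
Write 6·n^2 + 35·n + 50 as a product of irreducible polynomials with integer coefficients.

Need a pair with product 6·50 = 300 and sum 35: that's 15 and 20.
Split the middle term: 6·n^2 + 15·n + 20·n + 50 = 3·n·(2·n + 5) + 10·(2·n + 5).

(2·n + 5)·(3·n + 10)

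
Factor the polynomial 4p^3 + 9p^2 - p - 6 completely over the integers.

Testing divisors of the constant over divisors of the leading coefficient, p = 3/4 is a root, giving the factor (4p - 3) and quotient p^2 + 3p + 2.
The remaining quadratic factors as (p + 1)(p + 2).

(4p - 3)(p + 1)(p + 2)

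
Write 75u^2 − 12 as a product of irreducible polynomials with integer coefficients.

Every term has a factor of 3. Then 25u^2 − 4 = (5u)² − (2)².

3(5u + 2)(5u − 2)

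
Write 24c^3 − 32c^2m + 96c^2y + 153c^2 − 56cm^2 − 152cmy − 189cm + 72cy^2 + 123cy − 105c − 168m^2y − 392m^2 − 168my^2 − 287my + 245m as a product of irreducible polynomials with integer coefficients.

(3c − 7m)(8c + 8m + 8y − 5)(c + 3y + 7)

Group: 3c(8c^2 + 8cm + 32cy + 51c + 24my + 56m + 24y^2 + 41y − 35) − 7m(8c^2 + 8cm + 32cy + 51c + 24my + 56m + 24y^2 + 41y − 35); both groups contain (8c^2 + 8cm + 32cy + 51c + 24my + 56m + 24y^2 + 41y − 35), so (3c − 7m) is a factor with cofactor 8c^2 + 8cm + 32cy + 51c + 24my + 56m + 24y^2 + 41y − 35.
The cofactor groups again: 8c^2 + 8cm + 32cy + 51c + 24my + 56m + 24y^2 + 41y − 35 = 8c(c + 3y + 7) + (8m + 8y − 5)(c + 3y + 7); both groups contain (c + 3y + 7), giving (8c + 8m + 8y − 5)(c + 3y + 7).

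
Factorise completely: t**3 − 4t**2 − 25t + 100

(t + 5)(t − 4)(t − 5)

Trying the rational-root candidates, t = 4 is a root, giving the factor (t − 4) and quotient t**2 − 25.
The remaining quadratic factors as (t + 5)(t − 5).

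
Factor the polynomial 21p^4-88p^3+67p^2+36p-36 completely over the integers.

(3p+2)(7p-6)(p-1)(p-3)

Among the possible rational roots, p = 3 is a root, giving the factor (p-3) and quotient 21p^3-25p^2-8p+12.
Next, p = 6/7 is a root, so (7p-6) divides it; the quotient is 3p^2-p-2.
The remaining quadratic factors as (3p+2)(p-1).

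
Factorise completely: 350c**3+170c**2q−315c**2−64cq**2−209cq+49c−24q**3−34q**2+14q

Group: 10c(35c**2+31cq−7c+6q**2−2q) + (−4q−7)(35c**2+31cq−7c+6q**2−2q); both groups contain (35c**2+31cq−7c+6q**2−2q), so (10c−4q−7) is a factor with cofactor 35c**2+31cq−7c+6q**2−2q.
The cofactor groups again: 35c**2+31cq−7c+6q**2−2q = 7c(5c+3q−1) + 2q(5c+3q−1); both groups contain (5c+3q−1), giving (7c+2q)(5c+3q−1).

(10c−4q−7)(5c+3q−1)(7c+2q)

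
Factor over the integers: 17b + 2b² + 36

Need a pair with product 2·36 = 72 and sum 17: that's 8 and 9.
Split the middle term: 2b² + 8b + 9b + 36 = 2b(b + 4) + 9(b + 4).

(2b + 9)(b + 4)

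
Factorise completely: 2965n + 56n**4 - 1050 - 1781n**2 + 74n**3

By the rational root theorem, n = 1/2 is a root, giving the factor (2n - 1) and quotient 28n**3 + 51n**2 - 865n + 1050.
Then n = -7 is a root, so (n + 7) divides it; the quotient is 28n**2 - 145n + 150.
The remaining quadratic factors as (4n - 15)(7n - 10).

(2n - 1)(4n - 15)(7n - 10)(n + 7)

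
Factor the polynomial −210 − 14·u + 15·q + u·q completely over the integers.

Group as (u·q − 14·u) + (15·q − 210) = u·(q − 14) + 15·(q − 14).
Both groups share the factor (q − 14).

(q − 14)·(u + 15)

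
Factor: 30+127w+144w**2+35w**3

(5w+2)(7w+5)(w+3)

By the rational root theorem, w = −5/7 is a root, giving the factor (7w+5) and quotient 5w**2+17w+6.
The remaining quadratic factors as (w+3)(5w+2).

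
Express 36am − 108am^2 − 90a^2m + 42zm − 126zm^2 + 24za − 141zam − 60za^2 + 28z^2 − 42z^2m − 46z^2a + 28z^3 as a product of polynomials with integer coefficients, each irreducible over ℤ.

Group: 2z(14z^2 + 12za + 21zm + 18am) + (−5a − 6m + 2)(14z^2 + 12za + 21zm + 18am); both groups contain (14z^2 + 12za + 21zm + 18am), so (2z − 5a − 6m + 2) is a factor with cofactor 14z^2 + 12za + 21zm + 18am.
The cofactor groups again: 14z^2 + 12za + 21zm + 18am = 2z(7z + 6a) + 3m(7z + 6a); both groups contain (7z + 6a), giving (2z + 3m)(7z + 6a).

(2z − 5a − 6m + 2)(2z + 3m)(7z + 6a)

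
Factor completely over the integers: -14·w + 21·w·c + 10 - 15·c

Group as (21·w·c - 14·w) + (-15·c + 10) = 7·w·(3·c - 2) - 5·(3·c - 2).
Both groups share the factor (3·c - 2).

(3·c - 2)·(7·w - 5)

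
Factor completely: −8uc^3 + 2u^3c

2cu(u − 2c)(u + 2c)

Factor out 2uc, leaving u^2 − 4c^2, which is a difference of two squares.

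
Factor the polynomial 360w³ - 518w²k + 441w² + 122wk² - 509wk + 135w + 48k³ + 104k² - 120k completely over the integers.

(8w - 6k + 5)(9w - 8k)(5w + k + 3)

Group: 9w(40w² - 22wk + 49w - 6k² - 13k + 15) - 8k(40w² - 22wk + 49w - 6k² - 13k + 15); both groups contain (40w² - 22wk + 49w - 6k² - 13k + 15), so (9w - 8k) is a factor with cofactor 40w² - 22wk + 49w - 6k² - 13k + 15.
The cofactor groups again: 40w² - 22wk + 49w - 6k² - 13k + 15 = 8w(5w + k + 3) + (-6k + 5)(5w + k + 3); both groups contain (5w + k + 3), giving (8w - 6k + 5)(5w + k + 3).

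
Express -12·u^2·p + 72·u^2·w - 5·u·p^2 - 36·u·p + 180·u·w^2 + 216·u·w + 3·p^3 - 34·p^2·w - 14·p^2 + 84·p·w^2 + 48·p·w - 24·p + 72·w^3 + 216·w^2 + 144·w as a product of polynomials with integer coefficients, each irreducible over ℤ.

-(3·u - p + 6·w + 6)·(4·u + 3·p + 2·w + 4)·(p - 6·w)

Group: 4·u·(-3·u·p + 18·u·w + p^2 - 12·p·w - 6·p + 36·w^2 + 36·w) + (3·p + 2·w + 4)·(-3·u·p + 18·u·w + p^2 - 12·p·w - 6·p + 36·w^2 + 36·w); both groups contain (-3·u·p + 18·u·w + p^2 - 12·p·w - 6·p + 36·w^2 + 36·w), so (4·u + 3·p + 2·w + 4) is a factor with cofactor -3·u·p + 18·u·w + p^2 - 12·p·w - 6·p + 36·w^2 + 36·w.
The cofactor groups again: -3·u·p + 18·u·w + p^2 - 12·p·w - 6·p + 36·w^2 + 36·w = -3·u·(p - 6·w) + (p - 6·w - 6)·(p - 6·w); both groups contain (p - 6·w), giving -(3·u - p + 6·w + 6)·(p - 6·w).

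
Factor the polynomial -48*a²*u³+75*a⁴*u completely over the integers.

Every term has a factor of 3*a²*u. Then 25*a²-16*u² = (5*a)² − (4*u)².

3*a²*u*(5*a+4*u)*(5*a-4*u)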